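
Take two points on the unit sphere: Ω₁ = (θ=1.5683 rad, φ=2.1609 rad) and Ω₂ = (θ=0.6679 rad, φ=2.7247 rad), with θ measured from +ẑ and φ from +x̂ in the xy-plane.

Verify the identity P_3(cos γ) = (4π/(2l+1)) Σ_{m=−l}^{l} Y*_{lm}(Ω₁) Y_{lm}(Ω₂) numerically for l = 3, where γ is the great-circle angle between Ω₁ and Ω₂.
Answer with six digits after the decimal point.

Addition theorem: P_3(cos γ) = (4π/7) Σ_m Y*_{lm}(Ω₁) Y_{lm}(Ω₂), m = −3…3:
  [-3]  conj(Y_{3,-3})(Ω₁) = 0.40894 + 0.08269j ; Y_{3,-3}(Ω₂) = -0.03119 - 0.09408j ; Δ = -0.00498 - 0.04105j
  [-2]  conj(Y_{3,-2})(Ω₁) = -0.00097 - 0.00236j ; Y_{3,-2}(Ω₂) = 0.20685 + 0.22790j ; Δ = 0.00034 - 0.00071j
  [-1]  conj(Y_{3,-1})(Ω₁) = 0.17983 - 0.26852j ; Y_{3,-1}(Ω₂) = -0.38105 - 0.16875j ; Δ = -0.11384 + 0.07197j
  [+0]  conj(Y_{3,0})(Ω₁) = -0.00279 + 0.00000j ; Y_{3,0}(Ω₂) = 0.02405 + 0.00000j ; Δ = -0.00007 + 0.00000j
  [+1]  conj(Y_{3,1})(Ω₁) = -0.17983 - 0.26852j ; Y_{3,1}(Ω₂) = 0.38105 - 0.16875j ; Δ = -0.11384 - 0.07197j
  [+2]  conj(Y_{3,2})(Ω₁) = -0.00097 + 0.00236j ; Y_{3,2}(Ω₂) = 0.20685 - 0.22790j ; Δ = 0.00034 + 0.00071j
  [+3]  conj(Y_{3,3})(Ω₁) = -0.40894 + 0.08269j ; Y_{3,3}(Ω₂) = 0.03119 - 0.09408j ; Δ = -0.00498 + 0.04105j
Accumulated sum -0.23702 + 0.00000j; after 4π/(2l+1) scaling, -0.42549 + 0.00000j ⇒ P_3 = -0.425491

-0.425491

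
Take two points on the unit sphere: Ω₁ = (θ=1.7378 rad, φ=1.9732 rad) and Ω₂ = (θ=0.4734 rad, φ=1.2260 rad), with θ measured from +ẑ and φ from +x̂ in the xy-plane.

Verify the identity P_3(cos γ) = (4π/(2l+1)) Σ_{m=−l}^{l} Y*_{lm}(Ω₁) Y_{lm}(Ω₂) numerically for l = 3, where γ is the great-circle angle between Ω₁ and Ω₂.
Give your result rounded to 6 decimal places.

Expand P_3 via completeness: Σ_{m} conj(Y_{3,m}) at Ω₁ times Y_{3,m} at Ω₂ —
  m=-3: 0.37390 - 0.14227j × -0.03399 + 0.02021j = -0.00983 + 0.01239j  (running Σ = -0.00983 + 0.01239j)
  m=-2: 0.11452 + 0.11905j × -0.14587 - 0.12029j = -0.00238 - 0.03114j  (running Σ = -0.01222 - 0.01875j)
  m=-1: 0.10756 - 0.25272j × 0.14745 - 0.41056j = -0.08790 - 0.08142j  (running Σ = -0.10011 - 0.10018j)
  m=0: 0.17753 + 0.00000j × 0.31909 + 0.00000j = 0.05665 + 0.00000j  (running Σ = -0.04347 - 0.10018j)
  m=1: -0.10756 - 0.25272j × -0.14745 - 0.41056j = -0.08790 + 0.08142j  (running Σ = -0.13136 - 0.01875j)
  m=2: 0.11452 - 0.11905j × -0.14587 + 0.12029j = -0.00238 + 0.03114j  (running Σ = -0.13374 + 0.01239j)
  m=3: -0.37390 - 0.14227j × 0.03399 + 0.02021j = -0.00983 - 0.01239j  (running Σ = -0.14358 - 0.00000j)
Σ over m = -0.14358 - 0.00000j; ×(4π/7) → -0.25775 - 0.00000j. Real part: -0.257749

-0.257749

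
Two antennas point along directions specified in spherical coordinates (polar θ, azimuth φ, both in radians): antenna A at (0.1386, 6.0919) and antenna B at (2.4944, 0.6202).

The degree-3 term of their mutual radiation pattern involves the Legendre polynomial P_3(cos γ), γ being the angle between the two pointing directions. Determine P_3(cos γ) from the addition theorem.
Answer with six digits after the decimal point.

Addition theorem: P_3(cos γ) = (4π/7) Σ_m Y*_{lm}(Ω₁) Y_{lm}(Ω₂), m = −3…3:
  m=-3: (0.000924, -0.000597) × (-0.026135, -0.087642) = (-0.000076, -0.000065)  (running Σ = (-0.000076, -0.000065))
  m=-2: (0.017923, -0.007212) × (-0.096160, 0.280376) = (0.000299, 0.005719)  (running Σ = (0.000222, 0.005653))
  m=-1: (0.171157, -0.033145) × (0.346043, -0.247148) = (0.051036, -0.053771)  (running Σ = (0.051258, -0.048117))
  m=0: (0.703922, -0.000000) × (-0.054262, 0.000000) = (-0.038196, 0.000000)  (running Σ = (0.013062, -0.048117))
  m=1: (-0.171157, -0.033145) × (-0.346043, -0.247148) = (0.051036, 0.053771)  (running Σ = (0.064098, 0.005653))
  m=2: (0.017923, 0.007212) × (-0.096160, -0.280376) = (0.000299, -0.005719)  (running Σ = (0.064397, -0.000065))
  m=3: (-0.000924, -0.000597) × (0.026135, -0.087642) = (-0.000076, 0.000065)  (running Σ = (0.064320, -0.000000))
Σ over m = (0.064320, -0.000000); ×(4π/7) → (0.115467, -0.000000). Real part: 0.115467

0.115467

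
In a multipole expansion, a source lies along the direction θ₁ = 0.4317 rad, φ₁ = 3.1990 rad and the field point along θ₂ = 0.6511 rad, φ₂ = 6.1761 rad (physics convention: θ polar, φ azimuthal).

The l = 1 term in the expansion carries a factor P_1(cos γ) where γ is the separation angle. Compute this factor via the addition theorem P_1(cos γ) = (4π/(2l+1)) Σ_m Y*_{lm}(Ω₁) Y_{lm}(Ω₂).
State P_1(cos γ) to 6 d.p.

Addition theorem: P_1(cos γ) = (4π/3) Σ_m Y*_{lm}(Ω₁) Y_{lm}(Ω₂), m = −1…1:
  [-1]  conj(Y_{1,-1})(Ω₁) = -0.14432 - 0.00829j ; Y_{1,-1}(Ω₂) = 0.20819 + 0.02238j ; Δ = -0.02986 - 0.00496j
  [+0]  conj(Y_{1,0})(Ω₁) = 0.44378 + 0.00000j ; Y_{1,0}(Ω₂) = 0.38864 + 0.00000j ; Δ = 0.17247 + 0.00000j
  [+1]  conj(Y_{1,1})(Ω₁) = 0.14432 - 0.00829j ; Y_{1,1}(Ω₂) = -0.20819 + 0.02238j ; Δ = -0.02986 + 0.00496j
Total Σ_m = 0.11275 + 0.00000j. Multiply by 4.188790: 0.47228 + 0.00000j. P_1(cos γ) = 0.472280

0.472280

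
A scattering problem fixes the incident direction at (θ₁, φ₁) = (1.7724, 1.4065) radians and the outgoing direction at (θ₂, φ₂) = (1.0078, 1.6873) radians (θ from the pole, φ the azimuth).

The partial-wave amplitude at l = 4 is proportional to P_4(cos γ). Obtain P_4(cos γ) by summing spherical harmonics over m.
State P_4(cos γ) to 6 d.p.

Expand P_4 via completeness: Σ_{m} conj(Y_{4,m}) at Ω₁ times Y_{4,m} at Ω₂ —
  [-4]  conj(Y_{4,-4})(Ω₁) = (0.322827, -0.249095) ; Y_{4,-4}(Ω₂) = (0.202189, -0.101693) ; Δ = (0.039941, -0.083194)
  [-3]  conj(Y_{4,-3})(Ω₁) = (0.111533, 0.207656) ; Y_{4,-3}(Ω₂) = (0.138349, 0.379584) ; Δ = (-0.063393, 0.071065)
  [-2]  conj(Y_{4,-2})(Ω₁) = (0.218624, -0.074541) ; Y_{4,-2}(Ω₂) = (-0.231374, 0.054909) ; Δ = (-0.046491, 0.029251)
  [-1]  conj(Y_{4,-1})(Ω₁) = (0.041280, 0.248989) ; Y_{4,-1}(Ω₂) = (0.024969, 0.213348) ; Δ = (-0.052091, 0.015024)
  [+0]  conj(Y_{4,0})(Ω₁) = (0.196061, -0.000000) ; Y_{4,0}(Ω₂) = (-0.286225, 0.000000) ; Δ = (-0.056118, 0.000000)
  [+1]  conj(Y_{4,1})(Ω₁) = (-0.041280, 0.248989) ; Y_{4,1}(Ω₂) = (-0.024969, 0.213348) ; Δ = (-0.052091, -0.015024)
  [+2]  conj(Y_{4,2})(Ω₁) = (0.218624, 0.074541) ; Y_{4,2}(Ω₂) = (-0.231374, -0.054909) ; Δ = (-0.046491, -0.029251)
  [+3]  conj(Y_{4,3})(Ω₁) = (-0.111533, 0.207656) ; Y_{4,3}(Ω₂) = (-0.138349, 0.379584) ; Δ = (-0.063393, -0.071065)
  [+4]  conj(Y_{4,4})(Ω₁) = (0.322827, 0.249095) ; Y_{4,4}(Ω₂) = (0.202189, 0.101693) ; Δ = (0.039941, 0.083194)
Total Σ_m = (-0.300185, 0.000000). Multiply by 1.396263: (-0.419137, 0.000000). P_4(cos γ) = -0.419137

-0.419137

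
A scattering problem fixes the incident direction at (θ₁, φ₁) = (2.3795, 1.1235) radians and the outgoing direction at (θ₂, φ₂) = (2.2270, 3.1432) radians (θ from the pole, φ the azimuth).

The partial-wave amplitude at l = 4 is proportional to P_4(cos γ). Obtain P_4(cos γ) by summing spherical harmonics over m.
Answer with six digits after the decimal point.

0.226590

Expand P_4 via completeness: Σ_{m} conj(Y_{4,m}) at Ω₁ times Y_{4,m} at Ω₂ —
  [-4]  conj(Y_{4,-4})(Ω₁) = -0.021788-0.098175i ; Y_{4,-4}(Ω₂) = +0.174392-0.001121i ; Δ = -0.003910-0.017096i
  [-3]  conj(Y_{4,-3})(Ω₁) = +0.290240+0.067623i ; Y_{4,-3}(Ω₂) = +0.379829-0.001832i ; Δ = +0.110365+0.025154i
  [-2]  conj(Y_{4,-2})(Ω₁) = -0.265778+0.331228i ; Y_{4,-2}(Ω₂) = +0.337190-0.001084i ; Δ = -0.089259+0.111975i
  [-1]  conj(Y_{4,-1})(Ω₁) = -0.067767-0.141263i ; Y_{4,-1}(Ω₂) = -0.090180+0.000145i ; Δ = +0.006132+0.012729i
  [+0]  conj(Y_{4,0})(Ω₁) = -0.329471-0.000000i ; Y_{4,0}(Ω₂) = -0.350944+0.000000i ; Δ = +0.115626+0.000000i
  [+1]  conj(Y_{4,1})(Ω₁) = +0.067767-0.141263i ; Y_{4,1}(Ω₂) = +0.090180+0.000145i ; Δ = +0.006132-0.012729i
  [+2]  conj(Y_{4,2})(Ω₁) = -0.265778-0.331228i ; Y_{4,2}(Ω₂) = +0.337190+0.001084i ; Δ = -0.089259-0.111975i
  [+3]  conj(Y_{4,3})(Ω₁) = -0.290240+0.067623i ; Y_{4,3}(Ω₂) = -0.379829-0.001832i ; Δ = +0.110365-0.025154i
  [+4]  conj(Y_{4,4})(Ω₁) = -0.021788+0.098175i ; Y_{4,4}(Ω₂) = +0.174392+0.001121i ; Δ = -0.003910+0.017096i
Σ over m = +0.162283-0.000000i; ×(4π/9) → +0.226590-0.000000i. Real part: 0.226590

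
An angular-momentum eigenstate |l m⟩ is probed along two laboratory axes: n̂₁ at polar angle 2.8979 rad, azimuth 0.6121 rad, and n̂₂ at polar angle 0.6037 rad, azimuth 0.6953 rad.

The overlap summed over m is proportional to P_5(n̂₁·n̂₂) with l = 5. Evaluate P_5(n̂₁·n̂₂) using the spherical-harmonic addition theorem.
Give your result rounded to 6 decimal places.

0.296887

Expand P_5 via completeness: Σ_{m} conj(Y_{5,m}) at Ω₁ times Y_{5,m} at Ω₂ —
  [-5]  conj(Y_{5,-5})(Ω₁) = (-0.000378, 0.000031) ; Y_{5,-5}(Ω₂) = (-0.025845, 0.008995) ; Δ = (0.000010, -0.000004)
  [-4]  conj(Y_{5,-4})(Ω₁) = (0.003714, -0.003085) ; Y_{5,-4}(Ω₂) = (-0.117431, -0.044254) ; Δ = (-0.000573, 0.000198)
  [-3]  conj(Y_{5,-3})(Ω₁) = (-0.009533, 0.035058) ; Y_{5,-3}(Ω₂) = (-0.158998, -0.280876) ; Δ = (0.011363, -0.002897)
  [-2]  conj(Y_{5,-2})(Ω₁) = (-0.059374, -0.164390) ; Y_{5,-2}(Ω₂) = (0.083259, -0.457035) ; Δ = (-0.080075, 0.013449)
  [-1]  conj(Y_{5,-1})(Ω₁) = (0.407391, 0.286008) ; Y_{5,-1}(Ω₂) = (0.161588, -0.134810) ; Δ = (0.104386, -0.008705)
  [+0]  conj(Y_{5,0})(Ω₁) = (-0.562166, -0.000000) ; Y_{5,0}(Ω₂) = (-0.337373, 0.000000) ; Δ = (0.189660, 0.000000)
  [+1]  conj(Y_{5,1})(Ω₁) = (-0.407391, 0.286008) ; Y_{5,1}(Ω₂) = (-0.161588, -0.134810) ; Δ = (0.104386, 0.008705)
  [+2]  conj(Y_{5,2})(Ω₁) = (-0.059374, 0.164390) ; Y_{5,2}(Ω₂) = (0.083259, 0.457035) ; Δ = (-0.080075, -0.013449)
  [+3]  conj(Y_{5,3})(Ω₁) = (0.009533, 0.035058) ; Y_{5,3}(Ω₂) = (0.158998, -0.280876) ; Δ = (0.011363, 0.002897)
  [+4]  conj(Y_{5,4})(Ω₁) = (0.003714, 0.003085) ; Y_{5,4}(Ω₂) = (-0.117431, 0.044254) ; Δ = (-0.000573, -0.000198)
  [+5]  conj(Y_{5,5})(Ω₁) = (0.000378, 0.000031) ; Y_{5,5}(Ω₂) = (0.025845, 0.008995) ; Δ = (0.000010, 0.000004)
Accumulated sum (0.259880, -0.000000); after 4π/(2l+1) scaling, (0.296887, -0.000000) ⇒ P_5 = 0.296887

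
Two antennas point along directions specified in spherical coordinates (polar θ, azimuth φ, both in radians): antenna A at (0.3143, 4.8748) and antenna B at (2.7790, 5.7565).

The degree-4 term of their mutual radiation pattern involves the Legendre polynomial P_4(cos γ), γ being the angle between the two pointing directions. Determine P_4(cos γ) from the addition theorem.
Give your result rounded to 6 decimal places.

-0.170370

Summing Y*_{l m}(θ₁,φ₁)·Y_{l m}(θ₂,φ₂) over m ∈ [−4, 4]; prefactor 4π/(2·4+1) = 1.396263:
  term(m=-4) = -0.00003 + 0.00001j   from Y*(Ω₁)=0.00322 + 0.00245j, Y(Ω₂)=-0.00358 + 0.00602j
  term(m=-3) = 0.00162 + 0.00087j   from Y*(Ω₁)=-0.01647 + 0.03108j, Y(Ω₂)=0.00048 - 0.05222j
  term(m=-2) = -0.00703 - 0.03604j   from Y*(Ω₁)=-0.16153 - 0.05439j, Y(Ω₂)=0.10657 + 0.18725j
  term(m=-1) = -0.14417 + 0.17501j   from Y*(Ω₁)=0.07492 - 0.45721j, Y(Ω₂)=-0.42308 - 0.24601j
  term(m=+0) = 0.17721 + 0.00000j   from Y*(Ω₁)=0.47569 + 0.00000j, Y(Ω₂)=0.37253 + 0.00000j
  term(m=+1) = -0.14417 - 0.17501j   from Y*(Ω₁)=-0.07492 - 0.45721j, Y(Ω₂)=0.42308 - 0.24601j
  term(m=+2) = -0.00703 + 0.03604j   from Y*(Ω₁)=-0.16153 + 0.05439j, Y(Ω₂)=0.10657 - 0.18725j
  term(m=+3) = 0.00162 - 0.00087j   from Y*(Ω₁)=0.01647 + 0.03108j, Y(Ω₂)=-0.00048 - 0.05222j
  term(m=+4) = -0.00003 - 0.00001j   from Y*(Ω₁)=0.00322 - 0.00245j, Y(Ω₂)=-0.00358 - 0.00602j
Accumulated sum -0.12202 + 0.00000j; after 4π/(2l+1) scaling, -0.17037 + 0.00000j ⇒ P_4 = -0.170370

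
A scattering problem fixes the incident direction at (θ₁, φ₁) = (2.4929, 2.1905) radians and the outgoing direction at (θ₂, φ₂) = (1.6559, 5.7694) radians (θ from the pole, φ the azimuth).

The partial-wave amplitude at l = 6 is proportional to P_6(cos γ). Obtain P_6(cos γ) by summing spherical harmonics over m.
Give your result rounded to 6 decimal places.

Summing Y*_{l m}(θ₁,φ₁)·Y_{l m}(θ₂,φ₂) over m ∈ [−6, 6]; prefactor 4π/(2·6+1) = 0.966644:
  m=-6: Y*=+0.019691+0.012806i  Y=-0.471869+0.027816i  product -0.009648-0.005495i
  m=-5: Y*=+0.004622+0.107228i  Y=+0.117403-0.075694i  product +0.008659+0.012239i
  m=-4: Y*=-0.224245+0.175038i  Y=+0.150722-0.286465i  product +0.016343+0.090620i
  m=-3: Y*=-0.437308-0.129696i  Y=+0.004709+0.159887i  product +0.018678-0.070531i
  m=-2: Y*=-0.111260-0.323357i  Y=+0.145687+0.241274i  product +0.061809-0.073953i
  m=-1: Y*=-0.085642+0.120038i  Y=-0.145400-0.082055i  product +0.022302-0.010426i
  m=+0: Y*=-0.393745-0.000000i  Y=-0.270660+0.000000i  product +0.106571+0.000000i
  m=+1: Y*=+0.085642+0.120038i  Y=+0.145400-0.082055i  product +0.022302+0.010426i
  m=+2: Y*=-0.111260+0.323357i  Y=+0.145687-0.241274i  product +0.061809+0.073953i
  m=+3: Y*=+0.437308-0.129696i  Y=-0.004709+0.159887i  product +0.018678+0.070531i
  m=+4: Y*=-0.224245-0.175038i  Y=+0.150722+0.286465i  product +0.016343-0.090620i
  m=+5: Y*=-0.004622+0.107228i  Y=-0.117403-0.075694i  product +0.008659-0.012239i
  m=+6: Y*=+0.019691-0.012806i  Y=-0.471869-0.027816i  product -0.009648+0.005495i
Total Σ_m = +0.342857-0.000000i. Multiply by 0.966644: +0.331420-0.000000i. P_6(cos γ) = 0.331420

0.331420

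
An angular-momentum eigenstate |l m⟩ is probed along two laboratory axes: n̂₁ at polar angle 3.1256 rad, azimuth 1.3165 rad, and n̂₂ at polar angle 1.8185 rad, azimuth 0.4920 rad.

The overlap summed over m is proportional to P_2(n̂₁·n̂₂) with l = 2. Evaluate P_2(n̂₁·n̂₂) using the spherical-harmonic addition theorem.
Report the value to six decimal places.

Summing Y*_{l m}(θ₁,φ₁)·Y_{l m}(θ₂,φ₂) over m ∈ [−2, 2]; prefactor 4π/(2·2+1) = 2.513274:
  m=-2: Y*=-0.000086+0.000048i  Y=+0.201022-0.302322i  product -0.000003+0.000036i
  m=-1: Y*=-0.003108-0.011956i  Y=-0.161850+0.086745i  product +0.001540+0.001665i
  m=+0: Y*=+0.630541-0.000000i  Y=-0.258515+0.000000i  product -0.163004+0.000000i
  m=+1: Y*=+0.003108-0.011956i  Y=+0.161850+0.086745i  product +0.001540-0.001665i
  m=+2: Y*=-0.000086-0.000048i  Y=+0.201022+0.302322i  product -0.000003-0.000036i
Accumulated sum -0.159930-0.000000i; after 4π/(2l+1) scaling, -0.401947-0.000000i ⇒ P_2 = -0.401947

-0.401947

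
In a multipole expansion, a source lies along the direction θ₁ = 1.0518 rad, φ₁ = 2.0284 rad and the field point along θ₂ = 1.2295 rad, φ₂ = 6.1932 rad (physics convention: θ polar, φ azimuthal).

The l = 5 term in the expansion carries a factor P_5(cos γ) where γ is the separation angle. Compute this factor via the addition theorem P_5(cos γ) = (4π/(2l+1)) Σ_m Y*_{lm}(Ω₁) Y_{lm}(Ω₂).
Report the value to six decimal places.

-0.343061

Addition theorem: P_5(cos γ) = (4π/11) Σ_m Y*_{lm}(Ω₁) Y_{lm}(Ω₂), m = −5…5:
  [-5]  conj(Y_{5,-5})(Ω₁) = -0.172661-0.150589i ; Y_{5,-5}(Ω₂) = +0.310535+0.149978i ; Δ = -0.031032-0.072659i
  [-4]  conj(Y_{5,-4})(Ω₁) = -0.106241+0.399983i ; Y_{5,-4}(Ω₂) = +0.362529+0.136433i ; Δ = -0.093086+0.130511i
  [-3]  conj(Y_{5,-3})(Ω₁) = +0.269632-0.054092i ; Y_{5,-3}(Ω₂) = +0.002307+0.000638i ; Δ = +0.000657+0.000047i
  [-2]  conj(Y_{5,-2})(Ω₁) = +0.101204+0.131595i ; Y_{5,-2}(Ω₂) = -0.329014-0.059861i ; Δ = -0.025420-0.049355i
  [-1]  conj(Y_{5,-1})(Ω₁) = +0.144155-0.292719i ; Y_{5,-1}(Ω₂) = -0.091636-0.008268i ; Δ = -0.015630+0.025632i
  [+0]  conj(Y_{5,0})(Ω₁) = +0.092323-0.000000i ; Y_{5,0}(Ω₂) = +0.311142+0.000000i ; Δ = +0.028725+0.000000i
  [+1]  conj(Y_{5,1})(Ω₁) = -0.144155-0.292719i ; Y_{5,1}(Ω₂) = +0.091636-0.008268i ; Δ = -0.015630-0.025632i
  [+2]  conj(Y_{5,2})(Ω₁) = +0.101204-0.131595i ; Y_{5,2}(Ω₂) = -0.329014+0.059861i ; Δ = -0.025420+0.049355i
  [+3]  conj(Y_{5,3})(Ω₁) = -0.269632-0.054092i ; Y_{5,3}(Ω₂) = -0.002307+0.000638i ; Δ = +0.000657-0.000047i
  [+4]  conj(Y_{5,4})(Ω₁) = -0.106241-0.399983i ; Y_{5,4}(Ω₂) = +0.362529-0.136433i ; Δ = -0.093086-0.130511i
  [+5]  conj(Y_{5,5})(Ω₁) = +0.172661-0.150589i ; Y_{5,5}(Ω₂) = -0.310535+0.149978i ; Δ = -0.031032+0.072659i
Total Σ_m = -0.300299+0.000000i. Multiply by 1.142397: -0.343061+0.000000i. P_5(cos γ) = -0.343061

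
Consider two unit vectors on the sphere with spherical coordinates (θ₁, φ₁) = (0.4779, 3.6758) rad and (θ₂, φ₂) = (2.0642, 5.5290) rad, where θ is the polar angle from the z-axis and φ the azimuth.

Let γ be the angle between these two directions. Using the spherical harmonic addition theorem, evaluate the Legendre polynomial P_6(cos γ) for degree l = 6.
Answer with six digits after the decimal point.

Addition theorem: P_6(cos γ) = (4π/13) Σ_m Y*_{lm}(Ω₁) Y_{lm}(Ω₂), m = −6…6:
  term(m=-6) = 0.00013 + 0.00102j   from Y*(Ω₁)=-0.00456 - 0.00029j, Y(Ω₂)=-0.04198 - 0.22152j
  term(m=-5) = 0.01268 + 0.00203j   from Y*(Ω₁)=0.02725 - 0.01386j, Y(Ω₂)=0.33954 + 0.24722j
  term(m=-4) = 0.01648 - 0.03489j   from Y*(Ω₁)=-0.06569 + 0.10338j, Y(Ω₂)=-0.31258 + 0.03923j
  term(m=-3) = 0.02685 + 0.02372j   from Y*(Ω₁)=0.01016 - 0.31907j, Y(Ω₂)=-0.07159 + 0.08643j
  term(m=-2) = 0.14828 - 0.09396j   from Y*(Ω₁)=0.24293 + 0.44218j, Y(Ω₂)=-0.02171 - 0.34726j
  term(m=-1) = -0.00104 - 0.00357j   from Y*(Ω₁)=-0.26958 - 0.15948j, Y(Ω₂)=0.00865 + 0.00813j
  term(m=+0) = -0.10321 + 0.00000j   from Y*(Ω₁)=-0.30574 + 0.00000j, Y(Ω₂)=0.33758 + 0.00000j
  term(m=+1) = -0.00104 + 0.00357j   from Y*(Ω₁)=0.26958 - 0.15948j, Y(Ω₂)=-0.00865 + 0.00813j
  term(m=+2) = 0.14828 + 0.09396j   from Y*(Ω₁)=0.24293 - 0.44218j, Y(Ω₂)=-0.02171 + 0.34726j
  term(m=+3) = 0.02685 - 0.02372j   from Y*(Ω₁)=-0.01016 - 0.31907j, Y(Ω₂)=0.07159 + 0.08643j
  term(m=+4) = 0.01648 + 0.03489j   from Y*(Ω₁)=-0.06569 - 0.10338j, Y(Ω₂)=-0.31258 - 0.03923j
  term(m=+5) = 0.01268 - 0.00203j   from Y*(Ω₁)=-0.02725 - 0.01386j, Y(Ω₂)=-0.33954 + 0.24722j
  term(m=+6) = 0.00013 - 0.00102j   from Y*(Ω₁)=-0.00456 + 0.00029j, Y(Ω₂)=-0.04198 + 0.22152j
Total Σ_m = 0.30354 + 0.00000j. Multiply by 0.966644: 0.29342 + 0.00000j. P_6(cos γ) = 0.293416

0.293416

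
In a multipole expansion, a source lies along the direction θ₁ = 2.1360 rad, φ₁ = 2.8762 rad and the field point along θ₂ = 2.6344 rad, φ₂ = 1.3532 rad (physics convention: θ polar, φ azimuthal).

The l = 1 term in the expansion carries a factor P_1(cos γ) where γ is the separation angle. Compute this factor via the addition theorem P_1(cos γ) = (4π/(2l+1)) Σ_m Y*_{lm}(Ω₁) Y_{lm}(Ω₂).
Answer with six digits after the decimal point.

0.487761

Expand P_1 via completeness: Σ_{m} conj(Y_{1,m}) at Ω₁ times Y_{1,m} at Ω₂ —
  term(m=-1) = (0.002339, 0.048906)   from Y*(Ω₁)=(-0.281548, 0.076526), Y(Ω₂)=(0.036228, -0.163858)
  term(m=+0) = (0.111766, 0.000000)   from Y*(Ω₁)=(-0.261690, -0.000000), Y(Ω₂)=(-0.427093, 0.000000)
  term(m=+1) = (0.002339, -0.048906)   from Y*(Ω₁)=(0.281548, 0.076526), Y(Ω₂)=(-0.036228, -0.163858)
Σ over m = (0.116444, 0.000000); ×(4π/3) → (0.487761, 0.000000). Real part: 0.487761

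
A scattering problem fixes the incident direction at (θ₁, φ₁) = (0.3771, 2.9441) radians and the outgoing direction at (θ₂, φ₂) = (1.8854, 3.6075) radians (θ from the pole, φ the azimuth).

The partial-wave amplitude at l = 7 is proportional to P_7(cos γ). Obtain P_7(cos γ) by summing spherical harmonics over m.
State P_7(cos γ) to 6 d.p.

Summing Y*_{l m}(θ₁,φ₁)·Y_{l m}(θ₂,φ₂) over m ∈ [−7, 7]; prefactor 4π/(2·7+1) = 0.837758:
  [-7]  conj(Y_{7,-7})(Ω₁) = (-0.000086, 0.000451) ; Y_{7,-7}(Ω₂) = (0.349050, -0.042003) ; Δ = (-0.000011, 0.000161)
  [-6]  conj(Y_{7,-6})(Ω₁) = (0.001632, -0.004017) ; Y_{7,-6}(Ω₂) = (0.402671, 0.145231) ; Δ = (0.001241, -0.001381)
  [-5]  conj(Y_{7,-5})(Ω₁) = (-0.014007, 0.021224) ; Y_{7,-5}(Ω₂) = (0.048049, 0.050681) ; Δ = (-0.001749, 0.000310)
  [-4]  conj(Y_{7,-4})(Ω₁) = (0.072729, -0.073397) ; Y_{7,-4}(Ω₂) = (-0.094078, -0.312032) ; Δ = (-0.029744, -0.015789)
  [-3]  conj(Y_{7,-3})(Ω₁) = (-0.241937, 0.162860) ; Y_{7,-3}(Ω₂) = (0.032905, -0.188221) ; Δ = (0.022693, 0.050897)
  [-2]  conj(Y_{7,-2})(Ω₁) = (0.487260, -0.203136) ; Y_{7,-2}(Ω₂) = (-0.150864, 0.203057) ; Δ = (-0.032262, 0.129587)
  [-1]  conj(Y_{7,-1})(Ω₁) = (-0.436265, 0.087297) ; Y_{7,-1}(Ω₂) = (-0.204298, 0.102727) ; Δ = (0.080160, -0.062651)
  [+0]  conj(Y_{7,0})(Ω₁) = (-0.218163, -0.000000) ; Y_{7,0}(Ω₂) = (0.228521, 0.000000) ; Δ = (-0.049855, -0.000000)
  [+1]  conj(Y_{7,1})(Ω₁) = (0.436265, 0.087297) ; Y_{7,1}(Ω₂) = (0.204298, 0.102727) ; Δ = (0.080160, 0.062651)
  [+2]  conj(Y_{7,2})(Ω₁) = (0.487260, 0.203136) ; Y_{7,2}(Ω₂) = (-0.150864, -0.203057) ; Δ = (-0.032262, -0.129587)
  [+3]  conj(Y_{7,3})(Ω₁) = (0.241937, 0.162860) ; Y_{7,3}(Ω₂) = (-0.032905, -0.188221) ; Δ = (0.022693, -0.050897)
  [+4]  conj(Y_{7,4})(Ω₁) = (0.072729, 0.073397) ; Y_{7,4}(Ω₂) = (-0.094078, 0.312032) ; Δ = (-0.029744, 0.015789)
  [+5]  conj(Y_{7,5})(Ω₁) = (0.014007, 0.021224) ; Y_{7,5}(Ω₂) = (-0.048049, 0.050681) ; Δ = (-0.001749, -0.000310)
  [+6]  conj(Y_{7,6})(Ω₁) = (0.001632, 0.004017) ; Y_{7,6}(Ω₂) = (0.402671, -0.145231) ; Δ = (0.001241, 0.001381)
  [+7]  conj(Y_{7,7})(Ω₁) = (0.000086, 0.000451) ; Y_{7,7}(Ω₂) = (-0.349050, -0.042003) ; Δ = (-0.000011, -0.000161)
Σ over m = (0.030801, -0.000000); ×(4π/15) → (0.025804, -0.000000). Real part: 0.025804

0.025804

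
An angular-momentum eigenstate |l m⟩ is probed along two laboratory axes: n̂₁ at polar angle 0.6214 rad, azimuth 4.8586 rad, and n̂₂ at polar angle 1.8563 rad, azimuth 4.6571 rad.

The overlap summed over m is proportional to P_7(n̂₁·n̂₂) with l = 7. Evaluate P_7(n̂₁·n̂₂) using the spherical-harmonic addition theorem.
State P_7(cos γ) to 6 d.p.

Term-by-term m-sum for l=7 (normalisation 4π/15 = 0.837758):
  term(m=-7) = (0.000677, 0.004189)   from Y*(Ω₁)=(-0.009678, 0.005898), Y(Ω₂)=(0.141326, -0.346745)
  term(m=-6) = (-0.008621, -0.022779)   from Y*(Ω₁)=(-0.037860, -0.045544), Y(Ω₂)=(0.388812, 0.133932)
  term(m=-5) = (0.000926, 0.001466)   from Y*(Ω₁)=(0.124413, -0.138727), Y(Ω₂)=(-0.002540, 0.008952)
  term(m=-4) = (0.091569, 0.095422)   from Y*(Ω₁)=(0.319689, 0.211671), Y(Ω₂)=(0.336528, 0.075663)
  term(m=-3) = (-0.051253, -0.035404)   from Y*(Ω₁)=(-0.202690, 0.432073), Y(Ω₂)=(-0.021550, 0.128731)
  term(m=-2) = (-0.055128, -0.023503)   from Y*(Ω₁)=(-0.197156, -0.059354), Y(Ω₂)=(0.289286, 0.032120)
  term(m=-1) = (-0.051042, -0.010427)   from Y*(Ω₁)=(-0.044102, 0.299481), Y(Ω₂)=(-0.009510, 0.171836)
  term(m=+0) = (-0.085828, -0.000000)   from Y*(Ω₁)=(-0.315176, -0.000000), Y(Ω₂)=(0.272318, 0.000000)
  term(m=+1) = (-0.051042, 0.010427)   from Y*(Ω₁)=(0.044102, 0.299481), Y(Ω₂)=(0.009510, 0.171836)
  term(m=+2) = (-0.055128, 0.023503)   from Y*(Ω₁)=(-0.197156, 0.059354), Y(Ω₂)=(0.289286, -0.032120)
  term(m=+3) = (-0.051253, 0.035404)   from Y*(Ω₁)=(0.202690, 0.432073), Y(Ω₂)=(0.021550, 0.128731)
  term(m=+4) = (0.091569, -0.095422)   from Y*(Ω₁)=(0.319689, -0.211671), Y(Ω₂)=(0.336528, -0.075663)
  term(m=+5) = (0.000926, -0.001466)   from Y*(Ω₁)=(-0.124413, -0.138727), Y(Ω₂)=(0.002540, 0.008952)
  term(m=+6) = (-0.008621, 0.022779)   from Y*(Ω₁)=(-0.037860, 0.045544), Y(Ω₂)=(0.388812, -0.133932)
  term(m=+7) = (0.000677, -0.004189)   from Y*(Ω₁)=(0.009678, 0.005898), Y(Ω₂)=(-0.141326, -0.346745)
Accumulated sum (-0.231573, -0.000000); after 4π/(2l+1) scaling, (-0.194002, -0.000000) ⇒ P_7 = -0.194002

-0.194002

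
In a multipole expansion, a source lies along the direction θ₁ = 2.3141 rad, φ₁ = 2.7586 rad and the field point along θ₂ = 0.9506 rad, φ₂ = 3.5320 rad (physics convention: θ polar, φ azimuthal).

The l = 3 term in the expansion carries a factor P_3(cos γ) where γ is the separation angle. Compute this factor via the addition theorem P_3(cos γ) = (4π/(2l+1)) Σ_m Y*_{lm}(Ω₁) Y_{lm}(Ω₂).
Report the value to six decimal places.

-0.052971

Addition theorem: P_3(cos γ) = (4π/7) Σ_m Y*_{lm}(Ω₁) Y_{lm}(Ω₂), m = −3…3:
  m=-3: -0.068170+0.151908i × -0.087467+0.207125i = -0.025501-0.027407i  (running Σ = -0.025501-0.027407i)
  m=-2: -0.270175+0.259884i × +0.279403-0.276853i = -0.003538+0.147411i  (running Σ = -0.029039+0.120005i)
  m=-1: -0.284652+0.114683i × -0.167552+0.068953i = +0.039786-0.038843i  (running Σ = +0.010747+0.081162i)
  m=0: +0.179358-0.000000i × -0.284354+0.000000i = -0.051001+0.000000i  (running Σ = -0.040254+0.081162i)
  m=1: +0.284652+0.114683i × +0.167552+0.068953i = +0.039786+0.038843i  (running Σ = -0.000468+0.120005i)
  m=2: -0.270175-0.259884i × +0.279403+0.276853i = -0.003538-0.147411i  (running Σ = -0.004006-0.027407i)
  m=3: +0.068170+0.151908i × +0.087467+0.207125i = -0.025501+0.027407i  (running Σ = -0.029507+0.000000i)
Accumulated sum -0.029507+0.000000i; after 4π/(2l+1) scaling, -0.052971+0.000000i ⇒ P_3 = -0.052971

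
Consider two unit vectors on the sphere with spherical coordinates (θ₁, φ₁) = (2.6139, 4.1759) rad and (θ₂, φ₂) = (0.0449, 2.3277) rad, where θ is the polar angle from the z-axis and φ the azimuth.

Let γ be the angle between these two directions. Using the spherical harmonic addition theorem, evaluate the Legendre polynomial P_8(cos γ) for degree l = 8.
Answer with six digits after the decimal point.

-0.350583

Expand P_8 via completeness: Σ_{m} conj(Y_{8,m}) at Ω₁ times Y_{8,m} at Ω₂ —
  m=-8: Y*=-0.000870+0.001945i  Y=+0.000000+0.000000i  product -0.000000+0.000000i
  m=-7: Y*=+0.008422+0.011952i  Y=-0.000000+0.000000i  product -0.000000-0.000000i
  m=-6: Y*=+0.062379-0.004834i  Y=+0.000000-0.000000i  product +0.000000-0.000000i
  m=-5: Y*=+0.082617-0.167110i  Y=+0.000001+0.000001i  product +0.000000-0.000000i
  m=-4: Y*=-0.210693-0.325007i  Y=-0.000054-0.000006i  product +0.000009+0.000019i
  m=-3: Y*=-0.512437+0.019826i  Y=+0.000959-0.000808i  product -0.000476+0.000433i
  m=-2: Y*=-0.133962+0.246492i  Y=-0.001171+0.020531i  product -0.004904-0.003039i
  m=-1: Y*=-0.136890-0.230195i  Y=-0.149424-0.158192i  product -0.015960+0.056052i
  m=+0: Y*=-0.384930-0.000000i  Y=+1.121277+0.000000i  product -0.431614-0.000000i
  m=+1: Y*=+0.136890-0.230195i  Y=+0.149424-0.158192i  product -0.015960-0.056052i
  m=+2: Y*=-0.133962-0.246492i  Y=-0.001171-0.020531i  product -0.004904+0.003039i
  m=+3: Y*=+0.512437+0.019826i  Y=-0.000959-0.000808i  product -0.000476-0.000433i
  m=+4: Y*=-0.210693+0.325007i  Y=-0.000054+0.000006i  product +0.000009-0.000019i
  m=+5: Y*=-0.082617-0.167110i  Y=-0.000001+0.000001i  product +0.000000+0.000000i
  m=+6: Y*=+0.062379+0.004834i  Y=+0.000000+0.000000i  product +0.000000+0.000000i
  m=+7: Y*=-0.008422+0.011952i  Y=+0.000000+0.000000i  product -0.000000+0.000000i
  m=+8: Y*=-0.000870-0.001945i  Y=+0.000000-0.000000i  product -0.000000-0.000000i
Accumulated sum -0.474274-0.000000i; after 4π/(2l+1) scaling, -0.350583-0.000000i ⇒ P_8 = -0.350583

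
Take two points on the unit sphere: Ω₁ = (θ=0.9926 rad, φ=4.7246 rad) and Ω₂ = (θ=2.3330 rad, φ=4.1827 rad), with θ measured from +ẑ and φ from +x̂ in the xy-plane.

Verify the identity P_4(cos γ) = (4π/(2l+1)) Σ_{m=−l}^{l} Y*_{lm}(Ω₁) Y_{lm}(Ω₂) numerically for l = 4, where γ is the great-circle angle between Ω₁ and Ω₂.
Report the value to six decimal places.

Summing Y*_{l m}(θ₁,φ₁)·Y_{l m}(θ₂,φ₂) over m ∈ [−4, 4]; prefactor 4π/(2·4+1) = 1.396263:
  m=-4: Y*=(0.217401, 0.010627)  Y=(-0.063103, 0.103397)  product (-0.014818, 0.021808)
  m=-3: Y*=(-0.014714, 0.401492)  Y=(-0.327022, -0.005976)  product (0.007211, -0.131209)
  m=-2: Y*=(-0.255822, -0.006249)  Y=(-0.200239, -0.356790)  product (0.048996, 0.092526)
  m=-1: Y*=(-0.002404, 0.196859)  Y=(0.040317, -0.068859)  product (0.013459, 0.008102)
  m=+0: Y*=(-0.300224, -0.000000)  Y=(-0.354076, 0.000000)  product (0.106302, 0.000000)
  m=+1: Y*=(0.002404, 0.196859)  Y=(-0.040317, -0.068859)  product (0.013459, -0.008102)
  m=+2: Y*=(-0.255822, 0.006249)  Y=(-0.200239, 0.356790)  product (0.048996, -0.092526)
  m=+3: Y*=(0.014714, 0.401492)  Y=(0.327022, -0.005976)  product (0.007211, 0.131209)
  m=+4: Y*=(0.217401, -0.010627)  Y=(-0.063103, -0.103397)  product (-0.014818, -0.021808)
Total Σ_m = (0.215998, -0.000000). Multiply by 1.396263: (0.301590, -0.000000). P_4(cos γ) = 0.301590

0.301590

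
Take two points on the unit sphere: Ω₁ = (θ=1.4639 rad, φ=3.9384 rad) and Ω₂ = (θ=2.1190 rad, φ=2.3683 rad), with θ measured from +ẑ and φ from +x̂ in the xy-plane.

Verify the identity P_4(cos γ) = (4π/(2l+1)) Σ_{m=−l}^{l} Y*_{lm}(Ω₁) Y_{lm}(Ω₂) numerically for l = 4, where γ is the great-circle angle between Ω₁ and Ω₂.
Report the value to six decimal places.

Addition theorem: P_4(cos γ) = (4π/9) Σ_m Y*_{lm}(Ω₁) Y_{lm}(Ω₂), m = −4…4:
  m=-4: Y*=(-0.432065, -0.019732)  Y=(-0.234516, 0.011365)  product (0.101550, -0.000283)
  m=-3: Y*=(0.095944, -0.089592)  Y=(-0.276144, 0.296967)  product (0.000111, 0.053232)
  m=-2: Y*=(0.006944, -0.304283)  Y=(0.005316, 0.219532)  product (0.066837, -0.000093)
  m=-1: Y*=(0.102446, 0.104810)  Y=(-0.165456, -0.161498)  product (-0.000024, -0.033886)
  m=+0: Y*=(0.281711, -0.000000)  Y=(-0.271467, 0.000000)  product (-0.076475, 0.000000)
  m=+1: Y*=(-0.102446, 0.104810)  Y=(0.165456, -0.161498)  product (-0.000024, 0.033886)
  m=+2: Y*=(0.006944, 0.304283)  Y=(0.005316, -0.219532)  product (0.066837, 0.000093)
  m=+3: Y*=(-0.095944, -0.089592)  Y=(0.276144, 0.296967)  product (0.000111, -0.053232)
  m=+4: Y*=(-0.432065, 0.019732)  Y=(-0.234516, -0.011365)  product (0.101550, 0.000283)
Total Σ_m = (0.260475, 0.000000). Multiply by 1.396263: (0.363691, 0.000000). P_4(cos γ) = 0.363691

0.363691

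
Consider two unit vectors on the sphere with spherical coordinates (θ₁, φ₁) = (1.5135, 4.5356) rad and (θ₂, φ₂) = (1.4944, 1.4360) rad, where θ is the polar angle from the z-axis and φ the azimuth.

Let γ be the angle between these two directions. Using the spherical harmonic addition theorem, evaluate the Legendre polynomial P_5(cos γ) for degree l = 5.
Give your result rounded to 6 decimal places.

-0.857961

Expand P_5 via completeness: Σ_{m} conj(Y_{5,m}) at Ω₁ times Y_{5,m} at Ω₂ —
  m=-5: Y*=-0.35595 - 0.29190j  Y=0.28547 - 0.35739j  product -0.20593 + 0.04389j
  m=-4: Y*=0.06348 - 0.05425j  Y=0.09501 + 0.05685j  product 0.00911 - 0.00155j
  m=-3: Y*=-0.16900 - 0.28819j  Y=0.12785 - 0.29874j  product -0.10770 + 0.01364j
  m=-2: Y*=0.08986 - 0.03316j  Y=0.12178 + 0.03365j  product 0.01206 - 0.00102j
  m=-1: Y*=-0.05367 - 0.30039j  Y=0.03945 - 0.29087j  product -0.08949 + 0.00376j
  m=+0: Y*=0.09892 + 0.00000j  Y=0.13027 + 0.00000j  product 0.01289 + 0.00000j
  m=+1: Y*=0.05367 - 0.30039j  Y=-0.03945 - 0.29087j  product -0.08949 - 0.00376j
  m=+2: Y*=0.08986 + 0.03316j  Y=0.12178 - 0.03365j  product 0.01206 + 0.00102j
  m=+3: Y*=0.16900 - 0.28819j  Y=-0.12785 - 0.29874j  product -0.10770 - 0.01364j
  m=+4: Y*=0.06348 + 0.05425j  Y=0.09501 - 0.05685j  product 0.00911 + 0.00155j
  m=+5: Y*=0.35595 - 0.29190j  Y=-0.28547 - 0.35739j  product -0.20593 - 0.04389j
Accumulated sum -0.75102 + 0.00000j; after 4π/(2l+1) scaling, -0.85796 + 0.00000j ⇒ P_5 = -0.857961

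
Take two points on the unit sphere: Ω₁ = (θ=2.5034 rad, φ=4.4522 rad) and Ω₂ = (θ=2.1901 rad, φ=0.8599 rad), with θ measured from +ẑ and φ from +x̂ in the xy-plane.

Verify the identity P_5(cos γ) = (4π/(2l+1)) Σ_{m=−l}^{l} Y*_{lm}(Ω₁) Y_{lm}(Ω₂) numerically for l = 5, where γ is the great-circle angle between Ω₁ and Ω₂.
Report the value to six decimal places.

0.055190

Expand P_5 via completeness: Σ_{m} conj(Y_{5,m}) at Ω₁ times Y_{5,m} at Ω₂ —
  m=-5: (-0.033569, -0.009285) × (-0.066672, 0.152194) = (0.003651, -0.004490)  (running Σ = (0.003651, -0.004490))
  m=-4: (-0.075071, 0.128114) × (0.358051, -0.109977) = (-0.012790, 0.054127)  (running Σ = (-0.009138, 0.049637))
  m=-3: (0.247359, 0.249761) × (-0.321261, -0.202262) = (-0.028950, -0.130270)  (running Σ = (-0.038088, -0.080632))
  m=-2: (0.392022, -0.224654) × (0.001049, 0.006986) = (0.001981, 0.002503)  (running Σ = (-0.036107, -0.078129))
  m=-1: (-0.034738, -0.130485) × (-0.226854, 0.263450) = (0.042257, 0.020449)  (running Σ = (0.006149, -0.057680))
  m=0: (0.370036, -0.000000) × (0.097321, 0.000000) = (0.036012, 0.000000)  (running Σ = (0.042162, -0.057680))
  m=1: (0.034738, -0.130485) × (0.226854, 0.263450) = (0.042257, -0.020449)  (running Σ = (0.084418, -0.078129))
  m=2: (0.392022, 0.224654) × (0.001049, -0.006986) = (0.001981, -0.002503)  (running Σ = (0.086399, -0.080632))
  m=3: (-0.247359, 0.249761) × (0.321261, -0.202262) = (-0.028950, 0.130270)  (running Σ = (0.057449, 0.049637))
  m=4: (-0.075071, -0.128114) × (0.358051, 0.109977) = (-0.012790, -0.054127)  (running Σ = (0.044660, -0.004490))
  m=5: (0.033569, -0.009285) × (0.066672, 0.152194) = (0.003651, 0.004490)  (running Σ = (0.048311, 0.000000))
Total Σ_m = (0.048311, 0.000000). Multiply by 1.142397: (0.055190, 0.000000). P_5(cos γ) = 0.055190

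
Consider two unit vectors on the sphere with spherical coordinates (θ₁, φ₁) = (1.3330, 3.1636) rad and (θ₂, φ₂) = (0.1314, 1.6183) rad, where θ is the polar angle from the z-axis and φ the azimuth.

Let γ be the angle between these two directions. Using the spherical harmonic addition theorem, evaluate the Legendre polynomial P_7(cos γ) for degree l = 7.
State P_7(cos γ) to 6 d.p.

Expand P_7 via completeness: Σ_{m} conj(Y_{7,m}) at Ω₁ times Y_{7,m} at Ω₂ —
  term(m=-7) = (-0.000000, -0.000000)   from Y*(Ω₁)=(-0.404627, -0.062831), Y(Ω₂)=(0.000000, 0.000000)
  term(m=-6) = (-0.000003, 0.000001)   from Y*(Ω₁)=(0.368126, 0.048893), Y(Ω₂)=(-0.000009, 0.000003)
  term(m=-5) = (-0.000002, -0.000015)   from Y*(Ω₁)=(0.088106, 0.009734), Y(Ω₂)=(-0.000039, -0.000162)
  term(m=-4) = (-0.000733, 0.000075)   from Y*(Ω₁)=(-0.350042, -0.030894), Y(Ω₂)=(0.002058, -0.000396)
  term(m=-3) = (0.000033, 0.000427)   from Y*(Ω₁)=(0.022494, 0.001487), Y(Ω₂)=(0.002695, 0.018785)
  term(m=-2) = (-0.038911, 0.001986)   from Y*(Ω₁)=(0.324694, 0.014301), Y(Ω₂)=(-0.119338, 0.011372)
  term(m=-1) = (0.000783, 0.030693)   from Y*(Ω₁)=(-0.064557, -0.001421), Y(Ω₂)=(-0.022579, -0.474945)
  term(m=+0) = (-0.265776, -0.000000)   from Y*(Ω₁)=(-0.314969, -0.000000), Y(Ω₂)=(0.843816, 0.000000)
  term(m=+1) = (0.000783, -0.030693)   from Y*(Ω₁)=(0.064557, -0.001421), Y(Ω₂)=(0.022579, -0.474945)
  term(m=+2) = (-0.038911, -0.001986)   from Y*(Ω₁)=(0.324694, -0.014301), Y(Ω₂)=(-0.119338, -0.011372)
  term(m=+3) = (0.000033, -0.000427)   from Y*(Ω₁)=(-0.022494, 0.001487), Y(Ω₂)=(-0.002695, 0.018785)
  term(m=+4) = (-0.000733, -0.000075)   from Y*(Ω₁)=(-0.350042, 0.030894), Y(Ω₂)=(0.002058, 0.000396)
  term(m=+5) = (-0.000002, 0.000015)   from Y*(Ω₁)=(-0.088106, 0.009734), Y(Ω₂)=(0.000039, -0.000162)
  term(m=+6) = (-0.000003, -0.000001)   from Y*(Ω₁)=(0.368126, -0.048893), Y(Ω₂)=(-0.000009, -0.000003)
  term(m=+7) = (-0.000000, 0.000000)   from Y*(Ω₁)=(0.404627, -0.062831), Y(Ω₂)=(-0.000000, 0.000000)
Accumulated sum (-0.343444, 0.000000); after 4π/(2l+1) scaling, (-0.287723, 0.000000) ⇒ P_7 = -0.287723

-0.287723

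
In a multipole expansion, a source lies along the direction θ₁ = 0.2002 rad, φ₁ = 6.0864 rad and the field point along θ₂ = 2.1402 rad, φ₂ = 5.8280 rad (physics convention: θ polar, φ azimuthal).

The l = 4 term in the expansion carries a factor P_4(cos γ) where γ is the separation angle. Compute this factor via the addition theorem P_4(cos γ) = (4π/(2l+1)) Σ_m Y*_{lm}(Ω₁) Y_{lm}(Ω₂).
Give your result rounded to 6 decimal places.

Term-by-term m-sum for l=4 (normalisation 4π/9 = 1.396263):
  term(m=-4) = 0.00008 + 0.00013j   from Y*(Ω₁)=0.00049 - 0.00049j, Y(Ω₂)=-0.05508 + 0.21575j
  term(m=-3) = -0.00278 - 0.00272j   from Y*(Ω₁)=0.00801 - 0.00537j, Y(Ω₂)=-0.08216 - 0.39469j
  term(m=-2) = 0.01616 + 0.00918j   from Y*(Ω₁)=0.06993 - 0.02904j, Y(Ω₂)=0.15061 + 0.19388j
  term(m=-1) = 0.06882 + 0.01819j   from Y*(Ω₁)=0.33666 - 0.06712j, Y(Ω₂)=0.18626 + 0.09117j
  term(m=+0) = -0.20013 + 0.00000j   from Y*(Ω₁)=0.68473 + 0.00000j, Y(Ω₂)=-0.29227 + 0.00000j
  term(m=+1) = 0.06882 - 0.01819j   from Y*(Ω₁)=-0.33666 - 0.06712j, Y(Ω₂)=-0.18626 + 0.09117j
  term(m=+2) = 0.01616 - 0.00918j   from Y*(Ω₁)=0.06993 + 0.02904j, Y(Ω₂)=0.15061 - 0.19388j
  term(m=+3) = -0.00278 + 0.00272j   from Y*(Ω₁)=-0.00801 - 0.00537j, Y(Ω₂)=0.08216 - 0.39469j
  term(m=+4) = 0.00008 - 0.00013j   from Y*(Ω₁)=0.00049 + 0.00049j, Y(Ω₂)=-0.05508 - 0.21575j
Σ over m = -0.03556 + 0.00000j; ×(4π/9) → -0.04965 + 0.00000j. Real part: -0.049647

-0.049647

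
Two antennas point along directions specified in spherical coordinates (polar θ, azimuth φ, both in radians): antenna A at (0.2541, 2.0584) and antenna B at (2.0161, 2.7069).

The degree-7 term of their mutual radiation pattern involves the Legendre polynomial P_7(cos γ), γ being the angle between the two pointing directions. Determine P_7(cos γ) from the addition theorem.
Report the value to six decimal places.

Term-by-term m-sum for l=7 (normalisation 4π/15 = 0.837758):
  m=-7: -0.00001 + 0.00003j × 0.24263 - 0.02404j = -0.00000 + 0.00001j  (running Σ = -0.00000 + 0.00001j)
  m=-6: 0.00045 - 0.00010j × 0.37492 - 0.22141j = 0.00015 - 0.00014j  (running Σ = 0.00014 - 0.00013j)
  m=-5: -0.00266 - 0.00314j × 0.17581 - 0.25551j = -0.00127 + 0.00013j  (running Σ = -0.00113 + 0.00000j)
  m=-4: -0.00965 + 0.02418j × -0.02062 + 0.12158j = -0.00274 - 0.00167j  (running Σ = -0.00387 - 0.00167j)
  m=-3: 0.11648 - 0.01263j × 0.09265 + 0.33909j = 0.01507 + 0.03833j  (running Σ = 0.01121 + 0.03666j)
  m=-2: -0.20104 - 0.29666j × 0.01722 + 0.02038j = 0.00259 - 0.00920j  (running Σ = 0.01379 + 0.02745j)
  m=-1: -0.29907 + 0.56395j × -0.30051 - 0.13953j = 0.16856 - 0.12774j  (running Σ = 0.18235 - 0.10029j)
  m=0: 0.30499 + 0.00000j × -0.06846 + 0.00000j = -0.02088 + 0.00000j  (running Σ = 0.16147 - 0.10029j)
  m=1: 0.29907 + 0.56395j × 0.30051 - 0.13953j = 0.16856 + 0.12774j  (running Σ = 0.33003 + 0.02745j)
  m=2: -0.20104 + 0.29666j × 0.01722 - 0.02038j = 0.00259 + 0.00920j  (running Σ = 0.33262 + 0.03666j)
  m=3: -0.11648 - 0.01263j × -0.09265 + 0.33909j = 0.01507 - 0.03833j  (running Σ = 0.34769 - 0.00167j)
  m=4: -0.00965 - 0.02418j × -0.02062 - 0.12158j = -0.00274 + 0.00167j  (running Σ = 0.34495 + 0.00000j)
  m=5: 0.00266 - 0.00314j × -0.17581 - 0.25551j = -0.00127 - 0.00013j  (running Σ = 0.34368 - 0.00013j)
  m=6: 0.00045 + 0.00010j × 0.37492 + 0.22141j = 0.00015 + 0.00014j  (running Σ = 0.34383 + 0.00001j)
  m=7: 0.00001 + 0.00003j × -0.24263 - 0.02404j = -0.00000 - 0.00001j  (running Σ = 0.34383 + 0.00000j)
Total Σ_m = 0.34383 + 0.00000j. Multiply by 0.837758: 0.28804 + 0.00000j. P_7(cos γ) = 0.288043

0.288043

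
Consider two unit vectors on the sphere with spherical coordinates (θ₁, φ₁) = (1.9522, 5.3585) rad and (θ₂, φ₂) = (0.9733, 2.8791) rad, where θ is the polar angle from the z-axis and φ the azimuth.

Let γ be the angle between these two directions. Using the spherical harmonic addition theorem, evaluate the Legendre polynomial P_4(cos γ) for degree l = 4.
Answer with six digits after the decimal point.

-0.187084

Expand P_4 via completeness: Σ_{m} conj(Y_{4,m}) at Ω₁ times Y_{4,m} at Ω₂ —
  term(m=-4) = (-0.059816, -0.032122)   from Y*(Ω₁)=(-0.278736, 0.173648), Y(Ω₂)=(0.102876, 0.179332)
  term(m=-3) = (-0.059870, -0.135598)   from Y*(Ω₁)=(0.347633, 0.133850), Y(Ω₂)=(-0.280781, -0.281951)
  term(m=-2) = (-0.000589, 0.002341)   from Y*(Ω₁)=(0.002389, 0.008353), Y(Ω₂)=(0.240482, 0.139288)
  term(m=-1) = (0.045175, -0.035219)   from Y*(Ω₁)=(0.199777, -0.264926), Y(Ω₂)=(0.166720, 0.044797)
  term(m=+0) = (0.016210, 0.000000)   from Y*(Ω₁)=(-0.051268, -0.000000), Y(Ω₂)=(-0.316182, 0.000000)
  term(m=+1) = (0.045175, 0.035219)   from Y*(Ω₁)=(-0.199777, -0.264926), Y(Ω₂)=(-0.166720, 0.044797)
  term(m=+2) = (-0.000589, -0.002341)   from Y*(Ω₁)=(0.002389, -0.008353), Y(Ω₂)=(0.240482, -0.139288)
  term(m=+3) = (-0.059870, 0.135598)   from Y*(Ω₁)=(-0.347633, 0.133850), Y(Ω₂)=(0.280781, -0.281951)
  term(m=+4) = (-0.059816, 0.032122)   from Y*(Ω₁)=(-0.278736, -0.173648), Y(Ω₂)=(0.102876, -0.179332)
Accumulated sum (-0.133989, -0.000000); after 4π/(2l+1) scaling, (-0.187084, -0.000000) ⇒ P_4 = -0.187084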